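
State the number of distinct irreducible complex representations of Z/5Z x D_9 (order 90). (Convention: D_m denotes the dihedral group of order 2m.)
30

Proof sketch: The number of irreducible complex representations of a finite group equals its number of conjugacy classes. For a direct product, #classes(G x H) = #classes(G) * #classes(H). Z/5Z has 5 classes (abelian), D_9 has 6 classes, so 5 * 6 = 30, so Z/5Z x D_9 (order 90) has exactly 30 irreducible complex representations.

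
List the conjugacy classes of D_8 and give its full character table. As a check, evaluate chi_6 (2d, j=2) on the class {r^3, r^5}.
Conjugacy classes: {e} of size 1, {r^4} of size 1, {r^1, r^7} of size 2, {r^2, r^6} of size 2, {r^3, r^5} of size 2, {s, sr^2, ...} of size 4, {sr, sr^3, ...} of size 4.
Character table:
  irrep \ class              {e} (size 1)  {r^4} (size 1)  {r^1, r^7} (size 2)  {r^2, r^6} (size 2)  {r^3, r^5} (size 2)  {s, sr^2, ...} (size 4)  {sr, sr^3, ...} (size 4)
  chi_1 (triv)               1             1               1                    1                    1                    1                        1                       
  chi_2 (sign: r->1, s->-1)  1             1               1                    1                    1                    -1                       -1                      
  chi_3 (r->-1, s->1)        1             1               -1                   1                    -1                   1                        -1                      
  chi_4 (r->-1, s->-1)       1             1               -1                   1                    -1                   -1                       1                       
  chi_5 (2d, j=1)            2             -2              sqrt(2)              0                    -sqrt(2)             0                        0                       
  chi_6 (2d, j=2)            2             2               0                    -2                   0                    0                        0                       
  chi_7 (2d, j=3)            2             -2              -sqrt(2)             0                    sqrt(2)              0                        0                       

Spot check: chi_6 (2d, j=2) on {r^3, r^5} = 0.

Why: D_8 has order 2*8 = 16 with 7 conjugacy classes, hence 7 irreducibles. Sum of squared dims 1 + 1 + 1 + 1 + 4 + 4 + 4 = 16 = |G|. Linear characters come from the abelianisation; the 2-dimensional irreps have character r^k -> 2*cos(2*pi*j*k/8), reflections -> 0.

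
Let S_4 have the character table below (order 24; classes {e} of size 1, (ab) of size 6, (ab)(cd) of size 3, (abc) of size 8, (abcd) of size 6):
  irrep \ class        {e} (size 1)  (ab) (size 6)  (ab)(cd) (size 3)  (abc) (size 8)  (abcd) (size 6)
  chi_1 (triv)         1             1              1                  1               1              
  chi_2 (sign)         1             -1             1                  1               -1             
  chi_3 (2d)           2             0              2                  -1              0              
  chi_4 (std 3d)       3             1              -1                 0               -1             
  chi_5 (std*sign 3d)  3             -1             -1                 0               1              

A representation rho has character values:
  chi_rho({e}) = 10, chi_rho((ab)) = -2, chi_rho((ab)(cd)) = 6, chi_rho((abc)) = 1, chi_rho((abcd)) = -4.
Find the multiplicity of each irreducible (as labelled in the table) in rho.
Multiplicities: chi_1: 0, chi_2: 3, chi_3: 2, chi_4: 1, chi_5: 0.

Use <chi_rho, chi> = (1/|G|) sum_C |C| * chi_rho(C) * conj(chi(C)) with |G| = 24 for each irreducible chi in the table:
  <chi_rho, chi_1> = (1/24)[1*(10)*conj(1) + 6*(-2)*conj(1) + 3*(6)*conj(1) + 8*(1)*conj(1) + 6*(-4)*conj(1)]
      = (1/24)[(10) + (-12) + (18) + (8) + (-24)] = 0/24 = 0
  <chi_rho, chi_2> = (1/24)[1*(10)*conj(1) + 6*(-2)*conj(-1) + 3*(6)*conj(1) + 8*(1)*conj(1) + 6*(-4)*conj(-1)]
      = (1/24)[(10) + (12) + (18) + (8) + (24)] = 72/24 = 3
  <chi_rho, chi_3> = (1/24)[1*(10)*conj(2) + 6*(-2)*conj(0) + 3*(6)*conj(2) + 8*(1)*conj(-1) + 6*(-4)*conj(0)]
      = (1/24)[(20) + (0) + (36) + (-8) + (0)] = 48/24 = 2
  <chi_rho, chi_4> = (1/24)[1*(10)*conj(3) + 6*(-2)*conj(1) + 3*(6)*conj(-1) + 8*(1)*conj(0) + 6*(-4)*conj(-1)]
      = (1/24)[(30) + (-12) + (-18) + (0) + (24)] = 24/24 = 1
  <chi_rho, chi_5> = (1/24)[1*(10)*conj(3) + 6*(-2)*conj(-1) + 3*(6)*conj(-1) + 8*(1)*conj(0) + 6*(-4)*conj(1)]
      = (1/24)[(30) + (12) + (-18) + (0) + (-24)] = 0/24 = 0
Dimension check: dim(rho) = sum (mult * dim) = 0*1 + 3*1 + 2*2 + 1*3 + 0*3 = 10 = chi_rho(e) = 10.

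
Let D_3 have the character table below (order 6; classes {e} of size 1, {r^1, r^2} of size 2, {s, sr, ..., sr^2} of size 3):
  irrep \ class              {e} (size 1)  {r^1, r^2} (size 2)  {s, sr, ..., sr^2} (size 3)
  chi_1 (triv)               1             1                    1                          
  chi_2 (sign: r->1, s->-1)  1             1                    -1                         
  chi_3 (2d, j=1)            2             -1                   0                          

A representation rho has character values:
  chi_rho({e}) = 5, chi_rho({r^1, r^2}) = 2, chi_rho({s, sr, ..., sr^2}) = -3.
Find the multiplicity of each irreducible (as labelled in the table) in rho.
Multiplicities: chi_1: 0, chi_2: 3, chi_3: 1.

Argument: Use <chi_rho, chi> = (1/|G|) sum_C |C| * chi_rho(C) * conj(chi(C)) with |G| = 6 for each irreducible chi in the table:
  <chi_rho, chi_1> = (1/6)[1*(5)*conj(1) + 2*(2)*conj(1) + 3*(-3)*conj(1)]
      = (1/6)[(5) + (4) + (-9)] = 0/6 = 0
  <chi_rho, chi_2> = (1/6)[1*(5)*conj(1) + 2*(2)*conj(1) + 3*(-3)*conj(-1)]
      = (1/6)[(5) + (4) + (9)] = 18/6 = 3
  <chi_rho, chi_3> = (1/6)[1*(5)*conj(2) + 2*(2)*conj(-1) + 3*(-3)*conj(0)]
      = (1/6)[(10) + (-4) + (0)] = 6/6 = 1
Dimension check: dim(rho) = sum (mult * dim) = 0*1 + 3*1 + 1*2 = 5 = chi_rho(e) = 5.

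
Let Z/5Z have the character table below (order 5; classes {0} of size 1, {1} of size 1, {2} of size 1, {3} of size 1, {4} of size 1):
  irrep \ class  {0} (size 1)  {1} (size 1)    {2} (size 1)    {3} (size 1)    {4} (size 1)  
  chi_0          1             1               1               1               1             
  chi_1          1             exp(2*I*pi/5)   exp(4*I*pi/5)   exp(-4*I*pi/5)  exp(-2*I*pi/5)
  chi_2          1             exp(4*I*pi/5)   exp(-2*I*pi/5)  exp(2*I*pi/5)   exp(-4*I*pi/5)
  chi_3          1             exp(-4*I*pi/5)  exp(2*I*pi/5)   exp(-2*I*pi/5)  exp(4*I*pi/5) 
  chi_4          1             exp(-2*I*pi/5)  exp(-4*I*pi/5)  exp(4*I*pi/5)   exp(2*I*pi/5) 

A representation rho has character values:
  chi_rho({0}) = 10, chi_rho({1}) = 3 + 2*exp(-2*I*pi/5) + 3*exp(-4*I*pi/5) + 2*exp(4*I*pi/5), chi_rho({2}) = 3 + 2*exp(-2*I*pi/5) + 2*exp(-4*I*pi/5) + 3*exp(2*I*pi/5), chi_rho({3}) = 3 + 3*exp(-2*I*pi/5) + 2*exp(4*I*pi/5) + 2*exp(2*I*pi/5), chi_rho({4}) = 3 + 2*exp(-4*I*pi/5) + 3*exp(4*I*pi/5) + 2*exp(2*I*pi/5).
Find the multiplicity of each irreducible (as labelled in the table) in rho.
Multiplicities: chi_0: 3, chi_1: 0, chi_2: 2, chi_3: 3, chi_4: 2.

Working: Use <chi_rho, chi> = (1/|G|) sum_C |C| * chi_rho(C) * conj(chi(C)) with |G| = 5 for each irreducible chi in the table:
  <chi_rho, chi_0> = (1/5)[1*(10)*conj(1) + 1*(3 + 2*exp(-2*I*pi/5) + 3*exp(-4*I*pi/5) + 2*exp(4*I*pi/5))*conj(1) + 1*(3 + 2*exp(-2*I*pi/5) + 2*exp(-4*I*pi/5) + 3*exp(2*I*pi/5))*conj(1) + 1*(3 + 3*exp(-2*I*pi/5) + 2*exp(4*I*pi/5) + 2*exp(2*I*pi/5))*conj(1) + 1*(3 + 2*exp(-4*I*pi/5) + 3*exp(4*I*pi/5) + 2*exp(2*I*pi/5))*conj(1)]
      = (1/5)[(10) + (3 + 2*exp(-2*I*pi/5) + 3*exp(-4*I*pi/5) + 2*exp(4*I*pi/5)) + (3 + 2*exp(-2*I*pi/5) + 2*exp(-4*I*pi/5) + 3*exp(2*I*pi/5)) + (3 + 3*exp(-2*I*pi/5) + 2*exp(4*I*pi/5) + 2*exp(2*I*pi/5)) + (3 + 2*exp(-4*I*pi/5) + 3*exp(4*I*pi/5) + 2*exp(2*I*pi/5))] = 15/5 = 3
  <chi_rho, chi_1> = (1/5)[1*(10)*conj(1) + 1*(3 + 2*exp(-2*I*pi/5) + 3*exp(-4*I*pi/5) + 2*exp(4*I*pi/5))*conj(exp(2*I*pi/5)) + 1*(3 + 2*exp(-2*I*pi/5) + 2*exp(-4*I*pi/5) + 3*exp(2*I*pi/5))*conj(exp(4*I*pi/5)) + 1*(3 + 3*exp(-2*I*pi/5) + 2*exp(4*I*pi/5) + 2*exp(2*I*pi/5))*conj(exp(-4*I*pi/5)) + 1*(3 + 2*exp(-4*I*pi/5) + 3*exp(4*I*pi/5) + 2*exp(2*I*pi/5))*conj(exp(-2*I*pi/5))]
      = (1/5)[(10) + (3*exp(-2*I*pi/5) + 2*exp(-4*I*pi/5) + 3*exp(4*I*pi/5) + 2*exp(2*I*pi/5)) + (3*exp(-2*I*pi/5) + 3*exp(-4*I*pi/5) + 2*exp(4*I*pi/5) + 2*exp(2*I*pi/5)) + (2*exp(-2*I*pi/5) + 2*exp(-4*I*pi/5) + 3*exp(4*I*pi/5) + 3*exp(2*I*pi/5)) + (2*exp(-2*I*pi/5) + 3*exp(-4*I*pi/5) + 2*exp(4*I*pi/5) + 3*exp(2*I*pi/5))] = 0/5 = 0
  <chi_rho, chi_2> = (1/5)[1*(10)*conj(1) + 1*(3 + 2*exp(-2*I*pi/5) + 3*exp(-4*I*pi/5) + 2*exp(4*I*pi/5))*conj(exp(4*I*pi/5)) + 1*(3 + 2*exp(-2*I*pi/5) + 2*exp(-4*I*pi/5) + 3*exp(2*I*pi/5))*conj(exp(-2*I*pi/5)) + 1*(3 + 3*exp(-2*I*pi/5) + 2*exp(4*I*pi/5) + 2*exp(2*I*pi/5))*conj(exp(2*I*pi/5)) + 1*(3 + 2*exp(-4*I*pi/5) + 3*exp(4*I*pi/5) + 2*exp(2*I*pi/5))*conj(exp(-4*I*pi/5))]
      = (1/5)[(10) + (2 + 3*exp(-4*I*pi/5) + 2*exp(4*I*pi/5) + 3*exp(2*I*pi/5)) + (2 + 2*exp(-2*I*pi/5) + 3*exp(4*I*pi/5) + 3*exp(2*I*pi/5)) + (2 + 3*exp(-2*I*pi/5) + 3*exp(-4*I*pi/5) + 2*exp(2*I*pi/5)) + (2 + 3*exp(-2*I*pi/5) + 2*exp(-4*I*pi/5) + 3*exp(4*I*pi/5))] = 10/5 = 2
  <chi_rho, chi_3> = (1/5)[1*(10)*conj(1) + 1*(3 + 2*exp(-2*I*pi/5) + 3*exp(-4*I*pi/5) + 2*exp(4*I*pi/5))*conj(exp(-4*I*pi/5)) + 1*(3 + 2*exp(-2*I*pi/5) + 2*exp(-4*I*pi/5) + 3*exp(2*I*pi/5))*conj(exp(2*I*pi/5)) + 1*(3 + 3*exp(-2*I*pi/5) + 2*exp(4*I*pi/5) + 2*exp(2*I*pi/5))*conj(exp(-2*I*pi/5)) + 1*(3 + 2*exp(-4*I*pi/5) + 3*exp(4*I*pi/5) + 2*exp(2*I*pi/5))*conj(exp(4*I*pi/5))]
      = (1/5)[(10) + (3 + 2*exp(-2*I*pi/5) + 3*exp(4*I*pi/5) + 2*exp(2*I*pi/5)) + (3 + 3*exp(-2*I*pi/5) + 2*exp(-4*I*pi/5) + 2*exp(4*I*pi/5)) + (3 + 2*exp(-4*I*pi/5) + 2*exp(4*I*pi/5) + 3*exp(2*I*pi/5)) + (3 + 2*exp(-2*I*pi/5) + 3*exp(-4*I*pi/5) + 2*exp(2*I*pi/5))] = 15/5 = 3
  <chi_rho, chi_4> = (1/5)[1*(10)*conj(1) + 1*(3 + 2*exp(-2*I*pi/5) + 3*exp(-4*I*pi/5) + 2*exp(4*I*pi/5))*conj(exp(-2*I*pi/5)) + 1*(3 + 2*exp(-2*I*pi/5) + 2*exp(-4*I*pi/5) + 3*exp(2*I*pi/5))*conj(exp(-4*I*pi/5)) + 1*(3 + 3*exp(-2*I*pi/5) + 2*exp(4*I*pi/5) + 2*exp(2*I*pi/5))*conj(exp(4*I*pi/5)) + 1*(3 + 2*exp(-4*I*pi/5) + 3*exp(4*I*pi/5) + 2*exp(2*I*pi/5))*conj(exp(2*I*pi/5))]
      = (1/5)[(10) + (2 + 3*exp(-2*I*pi/5) + 2*exp(-4*I*pi/5) + 3*exp(2*I*pi/5)) + (2 + 3*exp(-4*I*pi/5) + 3*exp(4*I*pi/5) + 2*exp(2*I*pi/5)) + (2 + 2*exp(-2*I*pi/5) + 3*exp(-4*I*pi/5) + 3*exp(4*I*pi/5)) + (2 + 3*exp(-2*I*pi/5) + 2*exp(4*I*pi/5) + 3*exp(2*I*pi/5))] = 10/5 = 2
(Exp terms are combined using exp(i*s)*conj(exp(i*t)) = exp(i*(s-t)), and sums of them are collapsed using the identity that for every m > 1 the m distinct m-th roots of unity sum to 0, e.g. 1 + exp(2*I*pi/3) + exp(-2*I*pi/3) = 0.)
Dimension check: dim(rho) = sum (mult * dim) = 3*1 + 0*1 + 2*1 + 3*1 + 2*1 = 10 = chi_rho(e) = 10.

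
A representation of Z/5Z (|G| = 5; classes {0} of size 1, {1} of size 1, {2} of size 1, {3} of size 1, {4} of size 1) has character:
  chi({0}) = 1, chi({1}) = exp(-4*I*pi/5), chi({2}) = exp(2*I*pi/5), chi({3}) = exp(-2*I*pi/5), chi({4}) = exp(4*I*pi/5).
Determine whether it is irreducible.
Irreducible: <chi, chi> = 1.

Working: <chi, chi> = (1/|G|) sum_C |C| * |chi(C)|^2 = (1/5)[1*|1|^2 + 1*|exp(-4*I*pi/5)|^2 + 1*|exp(2*I*pi/5)|^2 + 1*|exp(-2*I*pi/5)|^2 + 1*|exp(4*I*pi/5)|^2]
  = (1/5)[(1) + (1) + (1) + (1) + (1)] = 5/5 = 1.
(Exp terms are combined using exp(i*s)*conj(exp(i*t)) = exp(i*(s-t)), and sums of them are collapsed using the identity that for every m > 1 the m distinct m-th roots of unity sum to 0, e.g. 1 + exp(2*I*pi/3) + exp(-2*I*pi/3) = 0.)
A character is irreducible iff <chi, chi> = 1, so this representation is irreducible.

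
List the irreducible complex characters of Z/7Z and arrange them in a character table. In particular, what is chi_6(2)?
Character table of Z/7Z (irreps indexed chi_0,...,chi_6 with chi_k(m) = zeta_7^(k*m), zeta_7 = exp(2*pi*i/7)):
  irrep \ class  {0} (size 1)  {1} (size 1)    {2} (size 1)    {3} (size 1)    {4} (size 1)    {5} (size 1)    {6} (size 1)  
  chi_0          1             1               1               1               1               1               1             
  chi_1          1             exp(2*I*pi/7)   exp(4*I*pi/7)   exp(6*I*pi/7)   exp(-6*I*pi/7)  exp(-4*I*pi/7)  exp(-2*I*pi/7)
  chi_2          1             exp(4*I*pi/7)   exp(-6*I*pi/7)  exp(-2*I*pi/7)  exp(2*I*pi/7)   exp(6*I*pi/7)   exp(-4*I*pi/7)
  chi_3          1             exp(6*I*pi/7)   exp(-2*I*pi/7)  exp(4*I*pi/7)   exp(-4*I*pi/7)  exp(2*I*pi/7)   exp(-6*I*pi/7)
  chi_4          1             exp(-6*I*pi/7)  exp(2*I*pi/7)   exp(-4*I*pi/7)  exp(4*I*pi/7)   exp(-2*I*pi/7)  exp(6*I*pi/7) 
  chi_5          1             exp(-4*I*pi/7)  exp(6*I*pi/7)   exp(2*I*pi/7)   exp(-2*I*pi/7)  exp(-6*I*pi/7)  exp(4*I*pi/7) 
  chi_6          1             exp(-2*I*pi/7)  exp(-4*I*pi/7)  exp(-6*I*pi/7)  exp(6*I*pi/7)   exp(4*I*pi/7)   exp(2*I*pi/7) 

Spot check: chi_6(2) = zeta_7^(6*2) = zeta_7^12 = exp(-4*I*pi/7).

Details: Z/7Z is abelian, so all 7 irreducible complex representations are 1-dimensional. They are given by chi_k(m) = zeta_7^(k*m) for k = 0,...,6. Row orthogonality: sum_m chi_k(m) conj(chi_l(m)) = 7 * [k = l].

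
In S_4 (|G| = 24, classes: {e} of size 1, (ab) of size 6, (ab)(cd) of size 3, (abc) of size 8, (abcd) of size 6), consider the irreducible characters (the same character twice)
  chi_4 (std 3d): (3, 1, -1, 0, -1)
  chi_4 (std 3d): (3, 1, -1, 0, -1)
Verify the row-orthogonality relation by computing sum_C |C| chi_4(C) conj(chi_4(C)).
Sum = 24 = |G| = 24; so <chi_4, chi_4> = 1 (norm-1 confirms irreducibility).

Argument: Compute term by term over conjugacy classes (|C| * chi_4(C) * conj(chi_4(C))):
  1*(3)*conj(3) + 6*(1)*conj(1) + 3*(-1)*conj(-1) + 8*(0)*conj(0) + 6*(-1)*conj(-1)
  = (9) + (6) + (3) + (0) + (6)
  = 24.
Dividing by |G| = 24 gives 24/24 = 1, matching the row-orthogonality relation <chi_4, chi_4> = [chi_4 = chi_4].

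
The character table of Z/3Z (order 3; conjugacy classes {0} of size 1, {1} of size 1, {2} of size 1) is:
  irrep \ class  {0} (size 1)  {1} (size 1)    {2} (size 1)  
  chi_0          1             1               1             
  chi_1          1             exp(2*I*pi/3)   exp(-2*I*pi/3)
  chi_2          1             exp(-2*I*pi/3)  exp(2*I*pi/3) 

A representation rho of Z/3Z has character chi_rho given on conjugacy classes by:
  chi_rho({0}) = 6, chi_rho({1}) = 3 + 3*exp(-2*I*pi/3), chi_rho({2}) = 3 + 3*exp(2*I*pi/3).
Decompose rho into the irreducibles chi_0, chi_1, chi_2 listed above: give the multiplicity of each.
Multiplicities: chi_0: 3, chi_1: 0, chi_2: 3.

Justification: Use <chi_rho, chi> = (1/|G|) sum_C |C| * chi_rho(C) * conj(chi(C)) with |G| = 3 for each irreducible chi in the table:
  <chi_rho, chi_0> = (1/3)[1*(6)*conj(1) + 1*(3 + 3*exp(-2*I*pi/3))*conj(1) + 1*(3 + 3*exp(2*I*pi/3))*conj(1)]
      = (1/3)[(6) + (3 + 3*exp(-2*I*pi/3)) + (3 + 3*exp(2*I*pi/3))] = 9/3 = 3
  <chi_rho, chi_1> = (1/3)[1*(6)*conj(1) + 1*(3 + 3*exp(-2*I*pi/3))*conj(exp(2*I*pi/3)) + 1*(3 + 3*exp(2*I*pi/3))*conj(exp(-2*I*pi/3))]
      = (1/3)[(6) + (-3) + (-3)] = 0/3 = 0
  <chi_rho, chi_2> = (1/3)[1*(6)*conj(1) + 1*(3 + 3*exp(-2*I*pi/3))*conj(exp(-2*I*pi/3)) + 1*(3 + 3*exp(2*I*pi/3))*conj(exp(2*I*pi/3))]
      = (1/3)[(6) + (3 + 3*exp(2*I*pi/3)) + (3 + 3*exp(-2*I*pi/3))] = 9/3 = 3
(Exp terms are combined using exp(i*s)*conj(exp(i*t)) = exp(i*(s-t)), and sums of them are collapsed using the identity that for every m > 1 the m distinct m-th roots of unity sum to 0, e.g. 1 + exp(2*I*pi/3) + exp(-2*I*pi/3) = 0.)
Dimension check: dim(rho) = sum (mult * dim) = 3*1 + 0*1 + 3*1 = 6 = chi_rho(e) = 6.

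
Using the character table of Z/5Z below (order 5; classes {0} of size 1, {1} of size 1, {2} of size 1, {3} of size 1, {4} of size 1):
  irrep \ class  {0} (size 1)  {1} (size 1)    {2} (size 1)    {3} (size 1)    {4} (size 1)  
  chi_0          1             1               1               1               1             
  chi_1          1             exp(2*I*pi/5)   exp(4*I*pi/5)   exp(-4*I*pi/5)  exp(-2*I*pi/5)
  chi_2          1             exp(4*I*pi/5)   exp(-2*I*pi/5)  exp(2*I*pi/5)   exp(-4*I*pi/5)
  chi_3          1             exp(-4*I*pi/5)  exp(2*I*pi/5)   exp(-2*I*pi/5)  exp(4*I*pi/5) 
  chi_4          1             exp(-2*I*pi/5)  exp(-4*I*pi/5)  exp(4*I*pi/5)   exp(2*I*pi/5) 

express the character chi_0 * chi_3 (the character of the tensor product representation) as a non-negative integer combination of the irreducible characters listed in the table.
chi_0 tensor chi_3 = chi_3 (all other irreducibles have multiplicity 0).

Proof sketch: The character of a tensor product is the pointwise product (chi_0 * chi_3)(C) = chi_0(C) * chi_3(C):
  {0}: (1)*(1), {1}: (1)*(exp(-4*I*pi/5)), {2}: (1)*(exp(2*I*pi/5)), {3}: (1)*(exp(-2*I*pi/5)), {4}: (1)*(exp(4*I*pi/5))
so (chi_0 * chi_3) takes values
  {0} -> 1, {1} -> exp(-4*I*pi/5), {2} -> exp(2*I*pi/5), {3} -> exp(-2*I*pi/5), {4} -> exp(4*I*pi/5).
Now take the inner product of this character with each irreducible chi from the table, <chi_0*chi_3, chi> = (1/5) sum_C |C| (chi_0*chi_3)(C) conj(chi(C)):
  <chi_0*chi_3, chi_0> = (1/5)[1*(1)*conj(1) + 1*(exp(-4*I*pi/5))*conj(1) + 1*(exp(2*I*pi/5))*conj(1) + 1*(exp(-2*I*pi/5))*conj(1) + 1*(exp(4*I*pi/5))*conj(1)]
      = (1/5)[(1) + (exp(-4*I*pi/5)) + (exp(2*I*pi/5)) + (exp(-2*I*pi/5)) + (exp(4*I*pi/5))] = 0/5 = 0
  <chi_0*chi_3, chi_1> = (1/5)[1*(1)*conj(1) + 1*(exp(-4*I*pi/5))*conj(exp(2*I*pi/5)) + 1*(exp(2*I*pi/5))*conj(exp(4*I*pi/5)) + 1*(exp(-2*I*pi/5))*conj(exp(-4*I*pi/5)) + 1*(exp(4*I*pi/5))*conj(exp(-2*I*pi/5))]
      = (1/5)[(1) + (exp(4*I*pi/5)) + (exp(-2*I*pi/5)) + (exp(2*I*pi/5)) + (exp(-4*I*pi/5))] = 0/5 = 0
  <chi_0*chi_3, chi_2> = (1/5)[1*(1)*conj(1) + 1*(exp(-4*I*pi/5))*conj(exp(4*I*pi/5)) + 1*(exp(2*I*pi/5))*conj(exp(-2*I*pi/5)) + 1*(exp(-2*I*pi/5))*conj(exp(2*I*pi/5)) + 1*(exp(4*I*pi/5))*conj(exp(-4*I*pi/5))]
      = (1/5)[(1) + (exp(2*I*pi/5)) + (exp(4*I*pi/5)) + (exp(-4*I*pi/5)) + (exp(-2*I*pi/5))] = 0/5 = 0
  <chi_0*chi_3, chi_3> = (1/5)[1*(1)*conj(1) + 1*(exp(-4*I*pi/5))*conj(exp(-4*I*pi/5)) + 1*(exp(2*I*pi/5))*conj(exp(2*I*pi/5)) + 1*(exp(-2*I*pi/5))*conj(exp(-2*I*pi/5)) + 1*(exp(4*I*pi/5))*conj(exp(4*I*pi/5))]
      = (1/5)[(1) + (1) + (1) + (1) + (1)] = 5/5 = 1
  <chi_0*chi_3, chi_4> = (1/5)[1*(1)*conj(1) + 1*(exp(-4*I*pi/5))*conj(exp(-2*I*pi/5)) + 1*(exp(2*I*pi/5))*conj(exp(-4*I*pi/5)) + 1*(exp(-2*I*pi/5))*conj(exp(4*I*pi/5)) + 1*(exp(4*I*pi/5))*conj(exp(2*I*pi/5))]
      = (1/5)[(1) + (exp(-2*I*pi/5)) + (exp(-4*I*pi/5)) + (exp(4*I*pi/5)) + (exp(2*I*pi/5))] = 0/5 = 0
(Exp terms are combined using exp(i*s)*conj(exp(i*t)) = exp(i*(s-t)), and sums of them are collapsed using the identity that for every m > 1 the m distinct m-th roots of unity sum to 0, e.g. 1 + exp(2*I*pi/3) + exp(-2*I*pi/3) = 0.)
Hence the multiplicities are chi_3: 1. Dimension check: dim(chi_0)*dim(chi_3) = 1*1 = 1 and sum (mult * dim) = 1*1 = 1.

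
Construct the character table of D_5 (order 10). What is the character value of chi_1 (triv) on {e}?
Conjugacy classes: {e} of size 1, {r^1, r^4} of size 2, {r^2, r^3} of size 2, {s, sr, ..., sr^4} of size 5.
Character table:
  irrep \ class              {e} (size 1)  {r^1, r^4} (size 2)  {r^2, r^3} (size 2)  {s, sr, ..., sr^4} (size 5)
  chi_1 (triv)               1             1                    1                    1                          
  chi_2 (sign: r->1, s->-1)  1             1                    1                    -1                         
  chi_3 (2d, j=1)            2             -1/2 + sqrt(5)/2     -sqrt(5)/2 - 1/2     0                          
  chi_4 (2d, j=2)            2             -sqrt(5)/2 - 1/2     -1/2 + sqrt(5)/2     0                          

Spot check: chi_1 (triv) on {e} = 1.

Derivation: D_5 has order 2*5 = 10 with 4 conjugacy classes, hence 4 irreducibles. Sum of squared dims 1 + 1 + 4 + 4 = 10 = |G|. Linear characters come from the abelianisation; the 2-dimensional irreps have character r^k -> 2*cos(2*pi*j*k/5), reflections -> 0.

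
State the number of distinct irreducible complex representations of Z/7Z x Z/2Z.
14

Explanation: The number of irreducible complex representations of a finite group equals its number of conjugacy classes. Z/7Z x Z/2Z is abelian of order 14, so every element is its own conjugacy class: 14 classes, so Z/7Z x Z/2Z (order 14) has exactly 14 irreducible complex representations.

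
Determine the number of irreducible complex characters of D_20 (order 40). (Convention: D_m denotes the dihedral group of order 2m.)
13

Explanation: The number of irreducible complex representations of a finite group equals its number of conjugacy classes. D_20 has 13 conjugacy classes (n/2 + 3 for n even), so D_20 (order 40) has exactly 13 irreducible complex representations.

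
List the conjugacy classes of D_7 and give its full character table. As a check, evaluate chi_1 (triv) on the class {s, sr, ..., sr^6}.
Conjugacy classes: {e} of size 1, {r^1, r^6} of size 2, {r^2, r^5} of size 2, {r^3, r^4} of size 2, {s, sr, ..., sr^6} of size 7.
Character table:
  irrep \ class              {e} (size 1)  {r^1, r^6} (size 2)  {r^2, r^5} (size 2)  {r^3, r^4} (size 2)  {s, sr, ..., sr^6} (size 7)
  chi_1 (triv)               1             1                    1                    1                    1                          
  chi_2 (sign: r->1, s->-1)  1             1                    1                    1                    -1                         
  chi_3 (2d, j=1)            2             2*cos(2*pi/7)        -2*cos(3*pi/7)       -2*cos(pi/7)         0                          
  chi_4 (2d, j=2)            2             -2*cos(3*pi/7)       -2*cos(pi/7)         2*cos(2*pi/7)        0                          
  chi_5 (2d, j=3)            2             -2*cos(pi/7)         2*cos(2*pi/7)        -2*cos(3*pi/7)       0                          

Spot check: chi_1 (triv) on {s, sr, ..., sr^6} = 1.

Derivation: D_7 has order 2*7 = 14 with 5 conjugacy classes, hence 5 irreducibles. Sum of squared dims 1 + 1 + 4 + 4 + 4 = 14 = |G|. Linear characters come from the abelianisation; the 2-dimensional irreps have character r^k -> 2*cos(2*pi*j*k/7), reflections -> 0.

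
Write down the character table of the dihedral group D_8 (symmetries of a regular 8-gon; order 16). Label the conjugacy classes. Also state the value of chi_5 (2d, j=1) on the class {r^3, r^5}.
Conjugacy classes: {e} of size 1, {r^4} of size 1, {r^1, r^7} of size 2, {r^2, r^6} of size 2, {r^3, r^5} of size 2, {s, sr^2, ...} of size 4, {sr, sr^3, ...} of size 4.
Character table:
  irrep \ class              {e} (size 1)  {r^4} (size 1)  {r^1, r^7} (size 2)  {r^2, r^6} (size 2)  {r^3, r^5} (size 2)  {s, sr^2, ...} (size 4)  {sr, sr^3, ...} (size 4)
  chi_1 (triv)               1             1               1                    1                    1                    1                        1                       
  chi_2 (sign: r->1, s->-1)  1             1               1                    1                    1                    -1                       -1                      
  chi_3 (r->-1, s->1)        1             1               -1                   1                    -1                   1                        -1                      
  chi_4 (r->-1, s->-1)       1             1               -1                   1                    -1                   -1                       1                       
  chi_5 (2d, j=1)            2             -2              sqrt(2)              0                    -sqrt(2)             0                        0                       
  chi_6 (2d, j=2)            2             2               0                    -2                   0                    0                        0                       
  chi_7 (2d, j=3)            2             -2              -sqrt(2)             0                    sqrt(2)              0                        0                       

Spot check: chi_5 (2d, j=1) on {r^3, r^5} = -sqrt(2).

Reasoning: D_8 has order 2*8 = 16 with 7 conjugacy classes, hence 7 irreducibles. Sum of squared dims 1 + 1 + 1 + 1 + 4 + 4 + 4 = 16 = |G|. Linear characters come from the abelianisation; the 2-dimensional irreps have character r^k -> 2*cos(2*pi*j*k/8), reflections -> 0.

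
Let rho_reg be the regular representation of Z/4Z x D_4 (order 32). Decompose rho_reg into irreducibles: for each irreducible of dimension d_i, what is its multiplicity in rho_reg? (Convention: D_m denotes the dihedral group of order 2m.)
Each irreducible V_i of dimension d_i appears with multiplicity d_i, i.e. rho_reg = (direct sum over all irreducibles V_i) d_i V_i. The irreducible dimensions for Z/4Z x D_4 are 1, 1, 1, 1, 1, 1, 1, 1, 1, 1, 1, 1, 1, 1, 1, 1, 2, 2, 2, 2: 16 irreducibles of dimension 1, each with multiplicity 1; 4 irreducibles of dimension 2, each with multiplicity 2. Total dimension 16*1*1 + 4*2*2 = 32 = |G|.

Justification: General theorem: in the regular representation of a finite group G, each irreducible appears with multiplicity equal to its dimension. Check: dim(rho_reg) = sum d_i^2 = 1 + 1 + 1 + 1 + 1 + 1 + 1 + 1 + 1 + 1 + 1 + 1 + 1 + 1 + 1 + 1 + 4 + 4 + 4 + 4 = 32 = |G|.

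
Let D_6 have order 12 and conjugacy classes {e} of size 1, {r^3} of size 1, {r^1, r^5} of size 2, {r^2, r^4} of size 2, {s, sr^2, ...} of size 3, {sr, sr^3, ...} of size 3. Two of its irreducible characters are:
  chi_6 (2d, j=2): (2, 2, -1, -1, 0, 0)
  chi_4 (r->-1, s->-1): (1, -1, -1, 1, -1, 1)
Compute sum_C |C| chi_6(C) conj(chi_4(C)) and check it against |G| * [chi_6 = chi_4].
Sum = 0; so <chi_6, chi_4> = 0 (distinct irreducibles are orthogonal).

Argument: Compute term by term over conjugacy classes (|C| * chi_6(C) * conj(chi_4(C))):
  1*(2)*conj(1) + 1*(2)*conj(-1) + 2*(-1)*conj(-1) + 2*(-1)*conj(1) + 3*(0)*conj(-1) + 3*(0)*conj(1)
  = (2) + (-2) + (2) + (-2) + (0) + (0)
  = 0.
Dividing by |G| = 12 gives 0/12 = 0, matching the row-orthogonality relation <chi_6, chi_4> = [chi_6 = chi_4].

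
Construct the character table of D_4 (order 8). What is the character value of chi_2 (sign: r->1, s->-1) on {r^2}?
Conjugacy classes: {e} of size 1, {r^2} of size 1, {r^1, r^3} of size 2, {s, sr^2, ...} of size 2, {sr, sr^3, ...} of size 2.
Character table:
  irrep \ class              {e} (size 1)  {r^2} (size 1)  {r^1, r^3} (size 2)  {s, sr^2, ...} (size 2)  {sr, sr^3, ...} (size 2)
  chi_1 (triv)               1             1               1                    1                        1                       
  chi_2 (sign: r->1, s->-1)  1             1               1                    -1                       -1                      
  chi_3 (r->-1, s->1)        1             1               -1                   1                        -1                      
  chi_4 (r->-1, s->-1)       1             1               -1                   -1                       1                       
  chi_5 (2d, j=1)            2             -2              0                    0                        0                       

Spot check: chi_2 (sign: r->1, s->-1) on {r^2} = 1.

Justification: D_4 has order 2*4 = 8 with 5 conjugacy classes, hence 5 irreducibles. Sum of squared dims 1 + 1 + 1 + 1 + 4 = 8 = |G|. Linear characters come from the abelianisation; the 2-dimensional irreps have character r^k -> 2*cos(2*pi*j*k/4), reflections -> 0.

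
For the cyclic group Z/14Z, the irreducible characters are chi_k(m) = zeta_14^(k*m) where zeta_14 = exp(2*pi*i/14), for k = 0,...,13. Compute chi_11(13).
chi_11(13) = zeta_14^143 = exp(3*I*pi/7)

Details: chi_11(13) = zeta_14^(11*13) = zeta_14^143. Since zeta_14^14 = 1, this equals zeta_14^3 = exp(2*pi*i*3/14) = exp(3*I*pi/7).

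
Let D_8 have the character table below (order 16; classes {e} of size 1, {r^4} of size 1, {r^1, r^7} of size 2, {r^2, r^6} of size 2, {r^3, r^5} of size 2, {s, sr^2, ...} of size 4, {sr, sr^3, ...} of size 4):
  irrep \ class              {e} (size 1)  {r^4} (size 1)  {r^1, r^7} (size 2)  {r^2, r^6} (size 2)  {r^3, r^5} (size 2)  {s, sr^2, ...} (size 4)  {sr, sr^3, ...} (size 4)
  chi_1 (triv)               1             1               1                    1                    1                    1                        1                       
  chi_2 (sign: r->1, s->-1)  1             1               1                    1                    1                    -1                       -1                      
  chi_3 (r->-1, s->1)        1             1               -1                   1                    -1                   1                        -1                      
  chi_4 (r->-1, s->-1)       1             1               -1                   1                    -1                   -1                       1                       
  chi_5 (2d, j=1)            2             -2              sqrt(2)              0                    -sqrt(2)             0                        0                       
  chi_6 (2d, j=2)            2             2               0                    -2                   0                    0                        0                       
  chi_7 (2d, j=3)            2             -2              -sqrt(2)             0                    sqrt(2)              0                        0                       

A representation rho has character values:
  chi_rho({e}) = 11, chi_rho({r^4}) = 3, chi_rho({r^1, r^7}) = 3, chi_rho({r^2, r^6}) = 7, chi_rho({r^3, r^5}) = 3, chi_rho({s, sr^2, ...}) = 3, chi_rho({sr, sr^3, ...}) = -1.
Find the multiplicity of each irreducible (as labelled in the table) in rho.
Multiplicities: chi_1: 3, chi_2: 2, chi_3: 2, chi_4: 0, chi_5: 1, chi_6: 0, chi_7: 1.

Solution. Use <chi_rho, chi> = (1/|G|) sum_C |C| * chi_rho(C) * conj(chi(C)) with |G| = 16 for each irreducible chi in the table:
  <chi_rho, chi_1> = (1/16)[1*(11)*conj(1) + 1*(3)*conj(1) + 2*(3)*conj(1) + 2*(7)*conj(1) + 2*(3)*conj(1) + 4*(3)*conj(1) + 4*(-1)*conj(1)]
      = (1/16)[(11) + (3) + (6) + (14) + (6) + (12) + (-4)] = 48/16 = 3
  <chi_rho, chi_2> = (1/16)[1*(11)*conj(1) + 1*(3)*conj(1) + 2*(3)*conj(1) + 2*(7)*conj(1) + 2*(3)*conj(1) + 4*(3)*conj(-1) + 4*(-1)*conj(-1)]
      = (1/16)[(11) + (3) + (6) + (14) + (6) + (-12) + (4)] = 32/16 = 2
  <chi_rho, chi_3> = (1/16)[1*(11)*conj(1) + 1*(3)*conj(1) + 2*(3)*conj(-1) + 2*(7)*conj(1) + 2*(3)*conj(-1) + 4*(3)*conj(1) + 4*(-1)*conj(-1)]
      = (1/16)[(11) + (3) + (-6) + (14) + (-6) + (12) + (4)] = 32/16 = 2
  <chi_rho, chi_4> = (1/16)[1*(11)*conj(1) + 1*(3)*conj(1) + 2*(3)*conj(-1) + 2*(7)*conj(1) + 2*(3)*conj(-1) + 4*(3)*conj(-1) + 4*(-1)*conj(1)]
      = (1/16)[(11) + (3) + (-6) + (14) + (-6) + (-12) + (-4)] = 0/16 = 0
  <chi_rho, chi_5> = (1/16)[1*(11)*conj(2) + 1*(3)*conj(-2) + 2*(3)*conj(sqrt(2)) + 2*(7)*conj(0) + 2*(3)*conj(-sqrt(2)) + 4*(3)*conj(0) + 4*(-1)*conj(0)]
      = (1/16)[(22) + (-6) + (6*sqrt(2)) + (0) + (-6*sqrt(2)) + (0) + (0)] = 16/16 = 1
  <chi_rho, chi_6> = (1/16)[1*(11)*conj(2) + 1*(3)*conj(2) + 2*(3)*conj(0) + 2*(7)*conj(-2) + 2*(3)*conj(0) + 4*(3)*conj(0) + 4*(-1)*conj(0)]
      = (1/16)[(22) + (6) + (0) + (-28) + (0) + (0) + (0)] = 0/16 = 0
  <chi_rho, chi_7> = (1/16)[1*(11)*conj(2) + 1*(3)*conj(-2) + 2*(3)*conj(-sqrt(2)) + 2*(7)*conj(0) + 2*(3)*conj(sqrt(2)) + 4*(3)*conj(0) + 4*(-1)*conj(0)]
      = (1/16)[(22) + (-6) + (-6*sqrt(2)) + (0) + (6*sqrt(2)) + (0) + (0)] = 16/16 = 1
Dimension check: dim(rho) = sum (mult * dim) = 3*1 + 2*1 + 2*1 + 0*1 + 1*2 + 0*2 + 1*2 = 11 = chi_rho(e) = 11.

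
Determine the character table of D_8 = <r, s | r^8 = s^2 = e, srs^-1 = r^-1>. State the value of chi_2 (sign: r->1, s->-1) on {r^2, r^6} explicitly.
Conjugacy classes: {e} of size 1, {r^4} of size 1, {r^1, r^7} of size 2, {r^2, r^6} of size 2, {r^3, r^5} of size 2, {s, sr^2, ...} of size 4, {sr, sr^3, ...} of size 4.
Character table:
  irrep \ class              {e} (size 1)  {r^4} (size 1)  {r^1, r^7} (size 2)  {r^2, r^6} (size 2)  {r^3, r^5} (size 2)  {s, sr^2, ...} (size 4)  {sr, sr^3, ...} (size 4)
  chi_1 (triv)               1             1               1                    1                    1                    1                        1                       
  chi_2 (sign: r->1, s->-1)  1             1               1                    1                    1                    -1                       -1                      
  chi_3 (r->-1, s->1)        1             1               -1                   1                    -1                   1                        -1                      
  chi_4 (r->-1, s->-1)       1             1               -1                   1                    -1                   -1                       1                       
  chi_5 (2d, j=1)            2             -2              sqrt(2)              0                    -sqrt(2)             0                        0                       
  chi_6 (2d, j=2)            2             2               0                    -2                   0                    0                        0                       
  chi_7 (2d, j=3)            2             -2              -sqrt(2)             0                    sqrt(2)              0                        0                       

Spot check: chi_2 (sign: r->1, s->-1) on {r^2, r^6} = 1.

Explanation: D_8 has order 2*8 = 16 with 7 conjugacy classes, hence 7 irreducibles. Sum of squared dims 1 + 1 + 1 + 1 + 4 + 4 + 4 = 16 = |G|. Linear characters come from the abelianisation; the 2-dimensional irreps have character r^k -> 2*cos(2*pi*j*k/8), reflections -> 0.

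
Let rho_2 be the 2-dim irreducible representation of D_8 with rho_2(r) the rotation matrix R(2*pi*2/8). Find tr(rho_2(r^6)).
chi_{rho_2}(r^6) = 2*cos(2*pi*2*6/8) = -2

Proof sketch: rho_2(r^6) is rotation by angle 2*pi*2*6/8, whose trace is 2*cos(2*pi*2*6/8) = -2.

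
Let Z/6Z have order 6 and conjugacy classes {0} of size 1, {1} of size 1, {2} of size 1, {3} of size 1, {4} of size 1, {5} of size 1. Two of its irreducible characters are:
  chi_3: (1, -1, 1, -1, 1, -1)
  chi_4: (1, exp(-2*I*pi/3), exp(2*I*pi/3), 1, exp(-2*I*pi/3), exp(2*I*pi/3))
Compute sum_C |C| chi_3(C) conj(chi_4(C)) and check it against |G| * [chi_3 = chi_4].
Sum = 0; so <chi_3, chi_4> = 0 (distinct irreducibles are orthogonal).

Compute term by term over conjugacy classes (|C| * chi_3(C) * conj(chi_4(C))):
  1*(1)*conj(1) + 1*(-1)*conj(exp(-2*I*pi/3)) + 1*(1)*conj(exp(2*I*pi/3)) + 1*(-1)*conj(1) + 1*(1)*conj(exp(-2*I*pi/3)) + 1*(-1)*conj(exp(2*I*pi/3))
  = (1) + (-exp(2*I*pi/3)) + (exp(-2*I*pi/3)) + (-1) + (exp(2*I*pi/3)) + (-exp(-2*I*pi/3))
  = 0.
(Exp terms are combined using exp(i*s)*conj(exp(i*t)) = exp(i*(s-t)), and sums of them are collapsed using the identity that for every m > 1 the m distinct m-th roots of unity sum to 0, e.g. 1 + exp(2*I*pi/3) + exp(-2*I*pi/3) = 0.)
Dividing by |G| = 6 gives 0/6 = 0, matching the row-orthogonality relation <chi_3, chi_4> = [chi_3 = chi_4].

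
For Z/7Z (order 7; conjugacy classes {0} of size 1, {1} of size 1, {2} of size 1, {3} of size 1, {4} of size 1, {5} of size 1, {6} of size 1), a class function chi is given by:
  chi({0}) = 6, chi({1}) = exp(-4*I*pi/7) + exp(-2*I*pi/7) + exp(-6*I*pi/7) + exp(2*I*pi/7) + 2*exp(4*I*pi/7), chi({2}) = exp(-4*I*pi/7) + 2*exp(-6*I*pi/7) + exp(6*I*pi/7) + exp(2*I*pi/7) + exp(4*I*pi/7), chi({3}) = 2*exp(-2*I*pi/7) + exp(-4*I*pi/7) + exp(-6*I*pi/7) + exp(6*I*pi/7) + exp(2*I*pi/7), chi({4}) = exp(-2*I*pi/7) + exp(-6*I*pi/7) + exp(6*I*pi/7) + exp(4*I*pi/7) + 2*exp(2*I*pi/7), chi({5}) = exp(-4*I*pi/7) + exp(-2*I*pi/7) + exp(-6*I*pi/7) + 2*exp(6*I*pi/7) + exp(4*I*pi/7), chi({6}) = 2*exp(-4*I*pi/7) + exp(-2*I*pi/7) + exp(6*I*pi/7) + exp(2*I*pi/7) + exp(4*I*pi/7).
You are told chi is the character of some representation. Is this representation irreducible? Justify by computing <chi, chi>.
Not irreducible (reducible): <chi, chi> = 8 > 1.

<chi, chi> = (1/|G|) sum_C |C| * |chi(C)|^2 = (1/7)[1*|6|^2 + 1*|exp(-4*I*pi/7) + exp(-2*I*pi/7) + exp(-6*I*pi/7) + exp(2*I*pi/7) + 2*exp(4*I*pi/7)|^2 + 1*|exp(-4*I*pi/7) + 2*exp(-6*I*pi/7) + exp(6*I*pi/7) + exp(2*I*pi/7) + exp(4*I*pi/7)|^2 + 1*|2*exp(-2*I*pi/7) + exp(-4*I*pi/7) + exp(-6*I*pi/7) + exp(6*I*pi/7) + exp(2*I*pi/7)|^2 + 1*|exp(-2*I*pi/7) + exp(-6*I*pi/7) + exp(6*I*pi/7) + exp(4*I*pi/7) + 2*exp(2*I*pi/7)|^2 + 1*|exp(-4*I*pi/7) + exp(-2*I*pi/7) + exp(-6*I*pi/7) + 2*exp(6*I*pi/7) + exp(4*I*pi/7)|^2 + 1*|2*exp(-4*I*pi/7) + exp(-2*I*pi/7) + exp(6*I*pi/7) + exp(2*I*pi/7) + exp(4*I*pi/7)|^2]
  = (1/7)[(36) + (8 + 4*exp(-4*I*pi/7) + 4*exp(-2*I*pi/7) + 6*exp(-6*I*pi/7) + 6*exp(6*I*pi/7) + 4*exp(2*I*pi/7) + 4*exp(4*I*pi/7)) + (8 + 6*exp(-2*I*pi/7) + 4*exp(-4*I*pi/7) + 4*exp(-6*I*pi/7) + 4*exp(6*I*pi/7) + 4*exp(4*I*pi/7) + 6*exp(2*I*pi/7)) + (8 + 6*exp(-4*I*pi/7) + 4*exp(-2*I*pi/7) + 4*exp(-6*I*pi/7) + 4*exp(6*I*pi/7) + 4*exp(2*I*pi/7) + 6*exp(4*I*pi/7)) + (8 + 6*exp(-4*I*pi/7) + 4*exp(-2*I*pi/7) + 4*exp(-6*I*pi/7) + 4*exp(6*I*pi/7) + 4*exp(2*I*pi/7) + 6*exp(4*I*pi/7)) + (8 + 6*exp(-2*I*pi/7) + 4*exp(-4*I*pi/7) + 4*exp(-6*I*pi/7) + 4*exp(6*I*pi/7) + 4*exp(4*I*pi/7) + 6*exp(2*I*pi/7)) + (8 + 4*exp(-4*I*pi/7) + 4*exp(-2*I*pi/7) + 6*exp(-6*I*pi/7) + 6*exp(6*I*pi/7) + 4*exp(2*I*pi/7) + 4*exp(4*I*pi/7))] = 56/7 = 8.
(Exp terms are combined using exp(i*s)*conj(exp(i*t)) = exp(i*(s-t)), and sums of them are collapsed using the identity that for every m > 1 the m distinct m-th roots of unity sum to 0, e.g. 1 + exp(2*I*pi/3) + exp(-2*I*pi/3) = 0.)
A character is irreducible iff <chi, chi> = 1, so this representation is reducible.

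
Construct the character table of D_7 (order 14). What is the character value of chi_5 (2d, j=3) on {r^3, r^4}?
Conjugacy classes: {e} of size 1, {r^1, r^6} of size 2, {r^2, r^5} of size 2, {r^3, r^4} of size 2, {s, sr, ..., sr^6} of size 7.
Character table:
  irrep \ class              {e} (size 1)  {r^1, r^6} (size 2)  {r^2, r^5} (size 2)  {r^3, r^4} (size 2)  {s, sr, ..., sr^6} (size 7)
  chi_1 (triv)               1             1                    1                    1                    1                          
  chi_2 (sign: r->1, s->-1)  1             1                    1                    1                    -1                         
  chi_3 (2d, j=1)            2             2*cos(2*pi/7)        -2*cos(3*pi/7)       -2*cos(pi/7)         0                          
  chi_4 (2d, j=2)            2             -2*cos(3*pi/7)       -2*cos(pi/7)         2*cos(2*pi/7)        0                          
  chi_5 (2d, j=3)            2             -2*cos(pi/7)         2*cos(2*pi/7)        -2*cos(3*pi/7)       0                          

Spot check: chi_5 (2d, j=3) on {r^3, r^4} = -2*cos(3*pi/7).

Solution. D_7 has order 2*7 = 14 with 5 conjugacy classes, hence 5 irreducibles. Sum of squared dims 1 + 1 + 4 + 4 + 4 = 14 = |G|. Linear characters come from the abelianisation; the 2-dimensional irreps have character r^k -> 2*cos(2*pi*j*k/7), reflections -> 0.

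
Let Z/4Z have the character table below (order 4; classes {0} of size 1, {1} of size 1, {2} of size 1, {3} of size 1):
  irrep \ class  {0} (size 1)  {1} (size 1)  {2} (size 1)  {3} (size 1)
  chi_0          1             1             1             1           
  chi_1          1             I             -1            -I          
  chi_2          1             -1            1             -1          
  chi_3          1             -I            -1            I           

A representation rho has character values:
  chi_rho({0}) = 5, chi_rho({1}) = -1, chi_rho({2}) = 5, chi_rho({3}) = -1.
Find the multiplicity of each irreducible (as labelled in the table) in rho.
Multiplicities: chi_0: 2, chi_1: 0, chi_2: 3, chi_3: 0.

Why: Use <chi_rho, chi> = (1/|G|) sum_C |C| * chi_rho(C) * conj(chi(C)) with |G| = 4 for each irreducible chi in the table:
  <chi_rho, chi_0> = (1/4)[1*(5)*conj(1) + 1*(-1)*conj(1) + 1*(5)*conj(1) + 1*(-1)*conj(1)]
      = (1/4)[(5) + (-1) + (5) + (-1)] = 8/4 = 2
  <chi_rho, chi_1> = (1/4)[1*(5)*conj(1) + 1*(-1)*conj(I) + 1*(5)*conj(-1) + 1*(-1)*conj(-I)]
      = (1/4)[(5) + (I) + (-5) + (-I)] = 0/4 = 0
  <chi_rho, chi_2> = (1/4)[1*(5)*conj(1) + 1*(-1)*conj(-1) + 1*(5)*conj(1) + 1*(-1)*conj(-1)]
      = (1/4)[(5) + (1) + (5) + (1)] = 12/4 = 3
  <chi_rho, chi_3> = (1/4)[1*(5)*conj(1) + 1*(-1)*conj(-I) + 1*(5)*conj(-1) + 1*(-1)*conj(I)]
      = (1/4)[(5) + (-I) + (-5) + (I)] = 0/4 = 0
(Exp terms are combined using exp(i*s)*conj(exp(i*t)) = exp(i*(s-t)), and sums of them are collapsed using the identity that for every m > 1 the m distinct m-th roots of unity sum to 0, e.g. 1 + exp(2*I*pi/3) + exp(-2*I*pi/3) = 0.)
Dimension check: dim(rho) = sum (mult * dim) = 2*1 + 0*1 + 3*1 + 0*1 = 5 = chi_rho(e) = 5.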